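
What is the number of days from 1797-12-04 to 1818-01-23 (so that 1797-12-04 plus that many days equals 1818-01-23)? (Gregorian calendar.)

7354

Dec 4, 1797 → Dec 4, 1798: 365 days.
Dec 4, 1798 → Dec 4, 1799: 365 days.
Dec 4, 1799 → Dec 4, 1800: 365 days.
Dec 4, 1800 → Dec 4, 1801: 365 days.
Dec 4, 1801 → Dec 4, 1802: 365 days.
Dec 4, 1802 → Dec 4, 1803: 365 days.
Dec 4, 1803 → Dec 4, 1804: 366 days (Feb 29, 1804 is in that span).
Dec 4, 1804 → Dec 4, 1805: 365 days.
Dec 4, 1805 → Dec 4, 1806: 365 days.
Dec 4, 1806 → Dec 4, 1807: 365 days.
Dec 4, 1807 → Dec 4, 1808: 366 days (Feb 29, 1808 is in that span).
Dec 4, 1808 → Dec 4, 1809: 365 days.
Dec 4, 1809 → Dec 4, 1810: 365 days.
Dec 4, 1810 → Dec 4, 1811: 365 days.
Dec 4, 1811 → Dec 4, 1812: 366 days (Feb 29, 1812 is in that span).
Dec 4, 1812 → Dec 4, 1813: 365 days.
Dec 4, 1813 → Dec 4, 1814: 365 days.
Dec 4, 1814 → Dec 4, 1815: 365 days.
Dec 4, 1815 → Dec 4, 1816: 366 days (Feb 29, 1816 is in that span).
Dec 4, 1816 → Dec 4, 1817: 365 days.
Dec 4, 1817 → Jan 4, 1818: 31 days (December has 31).
Jan 4, 1818 → Jan 23, 1818: 19 days.
Total: 7354 days.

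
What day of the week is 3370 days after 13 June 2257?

Jun 13, 2257 is a Saturday.
3370 mod 7 = 3, so 3370 days after a Saturday is Saturday + 3 = Tuesday.

Tuesday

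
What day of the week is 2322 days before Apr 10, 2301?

Friday

Apr 10, 2301 is a Wednesday.
2322 mod 7 = 5, so 2322 days before a Wednesday is Wednesday − 5 = Friday.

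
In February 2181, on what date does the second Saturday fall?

February 10, 2181

February 1, 2181 is a Thursday.
The first Saturday is therefore February 3 (2 days later).
The second Saturday is 3 + 1×7 = February 10.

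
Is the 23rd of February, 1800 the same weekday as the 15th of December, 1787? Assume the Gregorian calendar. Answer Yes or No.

From Dec 15, 1787 to Feb 23, 1800 is 4453 days.
4453 mod 7 = 1, so they are different weekdays.
(Dec 15, 1787 is a Saturday; Feb 23, 1800 is a Sunday.)

No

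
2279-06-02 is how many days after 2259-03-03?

Mar 3, 2259 → Mar 3, 2260: 366 days (Feb 29, 2260 is in that span).
Mar 3, 2260 → Mar 3, 2261: 365 days.
Mar 3, 2261 → Mar 3, 2262: 365 days.
Mar 3, 2262 → Mar 3, 2263: 365 days.
Mar 3, 2263 → Mar 3, 2264: 366 days (Feb 29, 2264 is in that span).
Mar 3, 2264 → Mar 3, 2265: 365 days.
Mar 3, 2265 → Mar 3, 2266: 365 days.
Mar 3, 2266 → Mar 3, 2267: 365 days.
Mar 3, 2267 → Mar 3, 2268: 366 days (Feb 29, 2268 is in that span).
Mar 3, 2268 → Mar 3, 2269: 365 days.
Mar 3, 2269 → Mar 3, 2270: 365 days.
Mar 3, 2270 → Mar 3, 2271: 365 days.
Mar 3, 2271 → Mar 3, 2272: 366 days (Feb 29, 2272 is in that span).
Mar 3, 2272 → Mar 3, 2273: 365 days.
Mar 3, 2273 → Mar 3, 2274: 365 days.
Mar 3, 2274 → Mar 3, 2275: 365 days.
Mar 3, 2275 → Mar 3, 2276: 366 days (Feb 29, 2276 is in that span).
Mar 3, 2276 → Mar 3, 2277: 365 days.
Mar 3, 2277 → Mar 3, 2278: 365 days.
Mar 3, 2278 → Mar 3, 2279: 365 days.
Mar 3, 2279 → Apr 3, 2279: 31 days (March has 31).
Apr 3, 2279 → May 3, 2279: 30 days (April has 30).
May 3, 2279 → Jun 2, 2279: 30 days.
Total: 7396 days.

7396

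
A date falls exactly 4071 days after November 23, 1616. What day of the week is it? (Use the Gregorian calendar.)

Nov 23, 1616 is a Wednesday.
4071 mod 7 = 4, so 4071 days after a Wednesday is Wednesday + 4 = Sunday.

Sunday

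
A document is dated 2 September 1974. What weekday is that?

Monday

Doomsday rule: the anchor day for the 1900s is Wednesday. For year 74: 74÷12 = 6 r 2, and 2÷4 = 0, so 6+2+0 = 8.
Wednesday + 8 ≡ Thursday — that's 1974's doomsday.
In September the doomsday date is Sep 5.
Sep 2 is 3 days before Sep 5; 3 mod 7 = 3, so Thursday − 3 = Monday.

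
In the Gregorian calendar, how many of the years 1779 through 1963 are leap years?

44

Multiples of 4 in [1779,1963]: 46.
Of those, multiples of 100: 2 (not leap unless ÷400).
Multiples of 400: 0.
Leap years = 46 − 2 + 0 = 44.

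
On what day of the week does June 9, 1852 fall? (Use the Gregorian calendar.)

Wednesday

January 1, 1852 is a Thursday.
Jan 1, 1852 → Feb 1, 1852: 31 days (January has 31).
Feb 1, 1852 → Mar 1, 1852: 29 days (February has 29).
Mar 1, 1852 → Apr 1, 1852: 31 days (March has 31).
Apr 1, 1852 → May 1, 1852: 30 days (April has 30).
May 1, 1852 → Jun 1, 1852: 31 days (May has 31).
Jun 1, 1852 → Jun 9, 1852: 8 days.
Total: 160 days.
160 mod 7 = 6, so Thursday + 6 = Wednesday.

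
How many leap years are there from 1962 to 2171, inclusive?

51

Multiples of 4 in [1962,2171]: 52.
Of those, multiples of 100: 2 (not leap unless ÷400).
Multiples of 400: 1.
Leap years = 52 − 2 + 1 = 51.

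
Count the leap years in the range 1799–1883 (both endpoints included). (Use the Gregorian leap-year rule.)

Multiples of 4 in [1799,1883]: 21.
Of those, multiples of 100: 1 (not leap unless ÷400).
Multiples of 400: 0.
Leap years = 21 − 1 + 0 = 20.

20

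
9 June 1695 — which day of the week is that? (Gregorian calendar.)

Doomsday rule: the anchor day for the 1600s is Tuesday. For year 95: 95÷12 = 7 r 11, and 11÷4 = 2, so 7+11+2 = 20.
Tuesday + 20 ≡ Monday — that's 1695's doomsday.
In June the doomsday date is Jun 6.
Jun 9 is 3 days after Jun 6; 3 mod 7 = 3, so Monday + 3 = Thursday.

Thursday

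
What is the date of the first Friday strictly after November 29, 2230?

December 3, 2230

Nov 29, 2230 is a Monday.
From Monday to the next Friday is 4 days.
Nov 29, 2230 + 4 = Dec 3, 2230.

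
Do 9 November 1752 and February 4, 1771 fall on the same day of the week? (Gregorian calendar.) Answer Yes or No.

No

From Nov 9, 1752 to Feb 4, 1771 is 6661 days.
6661 mod 7 = 4, so they are different weekdays.
(Nov 9, 1752 is a Thursday; Feb 4, 1771 is a Monday.)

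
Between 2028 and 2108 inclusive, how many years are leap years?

Multiples of 4 in [2028,2108]: 21.
Of those, multiples of 100: 1 (not leap unless ÷400).
Multiples of 400: 0.
Leap years = 21 − 1 + 0 = 20.

20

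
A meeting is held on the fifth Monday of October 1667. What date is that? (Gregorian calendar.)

October 31, 1667

October 1, 1667 is a Saturday.
The first Monday is therefore October 3 (2 days later).
The fifth Monday is 3 + 4×7 = October 31.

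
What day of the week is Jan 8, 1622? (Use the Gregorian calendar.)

Saturday

Doomsday rule: the anchor day for the 1600s is Tuesday. For year 22: 22÷12 = 1 r 10, and 10÷4 = 2, so 1+10+2 = 13.
Tuesday + 13 ≡ Monday — that's 1622's doomsday.
In January the doomsday date is Jan 3 (1622 is not a leap year).
Jan 8 is 5 days after Jan 3; 5 mod 7 = 5, so Monday + 5 = Saturday.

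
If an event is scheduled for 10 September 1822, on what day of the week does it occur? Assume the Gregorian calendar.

Doomsday rule: the anchor day for the 1800s is Friday. For year 22: 22÷12 = 1 r 10, and 10÷4 = 2, so 1+10+2 = 13.
Friday + 13 ≡ Thursday — that's 1822's doomsday.
In September the doomsday date is Sep 5.
Sep 10 is 5 days after Sep 5; 5 mod 7 = 5, so Thursday + 5 = Tuesday.

Tuesday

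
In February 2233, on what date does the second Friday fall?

February 8, 2233

February 1, 2233 is a Friday.
The first Friday is therefore February 1 (same day).
The second Friday is 1 + 1×7 = February 8.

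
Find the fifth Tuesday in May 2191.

May 31, 2191

May 1, 2191 is a Sunday.
The first Tuesday is therefore May 3 (2 days later).
The fifth Tuesday is 3 + 4×7 = May 31.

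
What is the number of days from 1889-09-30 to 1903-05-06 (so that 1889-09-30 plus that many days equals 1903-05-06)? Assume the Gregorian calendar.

4965

Sep 30, 1889 → Sep 30, 1890: 365 days.
Sep 30, 1890 → Sep 30, 1891: 365 days.
Sep 30, 1891 → Sep 30, 1892: 366 days (Feb 29, 1892 is in that span).
Sep 30, 1892 → Sep 30, 1893: 365 days.
Sep 30, 1893 → Sep 30, 1894: 365 days.
Sep 30, 1894 → Sep 30, 1895: 365 days.
Sep 30, 1895 → Sep 30, 1896: 366 days (Feb 29, 1896 is in that span).
Sep 30, 1896 → Sep 30, 1897: 365 days.
Sep 30, 1897 → Sep 30, 1898: 365 days.
Sep 30, 1898 → Sep 30, 1899: 365 days.
Sep 30, 1899 → Sep 30, 1900: 365 days.
Sep 30, 1900 → Sep 30, 1901: 365 days.
Sep 30, 1901 → Sep 30, 1902: 365 days.
Sep 30, 1902 → Oct 30, 1902: 30 days (September has 30).
Oct 30, 1902 → Nov 30, 1902: 31 days (October has 31).
Nov 30, 1902 → Dec 30, 1902: 30 days (November has 30).
Dec 30, 1902 → Jan 30, 1903: 31 days (December has 31).
Jan 30, 1903 → Feb 28, 1903: 29 days (January has 31).
Feb 28, 1903 → Mar 28, 1903: 28 days (February has 28).
Mar 28, 1903 → Apr 28, 1903: 31 days (March has 31).
Apr 28, 1903 → May 6, 1903: 8 days.
Total: 4965 days.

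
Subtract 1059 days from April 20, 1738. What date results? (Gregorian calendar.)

May 27, 1735

−365 (one year) → Apr 20, 1737 (694 left).
−365 (one year) → Apr 20, 1736 (329 left).
−20 → Mar 31, 1736 (end of Mar, 31 days; 309 left).
−31 → Feb 29, 1736 (end of Feb, 29 days; 278 left).
−29 → Jan 31, 1736 (end of Jan, 31 days; 249 left).
−31 → Dec 31, 1735 (end of Dec, 31 days; 218 left).
−31 → Nov 30, 1735 (end of Nov, 30 days; 187 left).
−30 → Oct 31, 1735 (end of Oct, 31 days; 157 left).
−31 → Sep 30, 1735 (end of Sep, 30 days; 126 left).
−30 → Aug 31, 1735 (end of Aug, 31 days; 96 left).
−31 → Jul 31, 1735 (end of Jul, 31 days; 65 left).
−31 → Jun 30, 1735 (end of Jun, 30 days; 34 left).
−30 → May 31, 1735 (end of May, 31 days; 4 left).
−4 → May 27, 1735.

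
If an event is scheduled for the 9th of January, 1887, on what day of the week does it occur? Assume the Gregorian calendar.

January 1, 1887 is a Saturday.
Jan 1, 1887 → Jan 9, 1887: 8 days.
Total: 8 days.
8 mod 7 = 1, so Saturday + 1 = Sunday.

Sunday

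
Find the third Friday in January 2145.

January 1, 2145 is a Friday.
The first Friday is therefore January 1 (same day).
The third Friday is 1 + 2×7 = January 15.

January 15, 2145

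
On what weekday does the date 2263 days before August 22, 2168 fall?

First find the weekday of Aug 22, 2168. Doomsday rule: the anchor day for the 2100s is Sunday. For year 68: 68÷12 = 5 r 8, and 8÷4 = 2, so 5+8+2 = 15.
Sunday + 15 ≡ Monday — that's 2168's doomsday.
In August the doomsday date is Aug 8.
Aug 22 is 14 days after Aug 8; 14 mod 7 = 0, so Monday + 0 = Monday.
2263 mod 7 = 2, so 2263 days before a Monday is Monday − 2 = Saturday.

Saturday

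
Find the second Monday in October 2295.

October 14, 2295

October 1, 2295 is a Tuesday.
The first Monday is therefore October 7 (6 days later).
The second Monday is 7 + 1×7 = October 14.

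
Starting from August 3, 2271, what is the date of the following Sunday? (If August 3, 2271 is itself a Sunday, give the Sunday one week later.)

Aug 3, 2271 is a Thursday.
From Thursday to the next Sunday is 3 days.
Aug 3, 2271 + 3 = Aug 6, 2271.

August 6, 2271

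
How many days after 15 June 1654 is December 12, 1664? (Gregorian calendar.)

3833

Jun 15, 1654 → Jun 15, 1655: 365 days.
Jun 15, 1655 → Jun 15, 1656: 366 days (Feb 29, 1656 is in that span).
Jun 15, 1656 → Jun 15, 1657: 365 days.
Jun 15, 1657 → Jun 15, 1658: 365 days.
Jun 15, 1658 → Jun 15, 1659: 365 days.
Jun 15, 1659 → Jun 15, 1660: 366 days (Feb 29, 1660 is in that span).
Jun 15, 1660 → Jun 15, 1661: 365 days.
Jun 15, 1661 → Jun 15, 1662: 365 days.
Jun 15, 1662 → Jun 15, 1663: 365 days.
Jun 15, 1663 → Jun 15, 1664: 366 days (Feb 29, 1664 is in that span).
Jun 15, 1664 → Jul 15, 1664: 30 days (June has 30).
Jul 15, 1664 → Aug 15, 1664: 31 days (July has 31).
Aug 15, 1664 → Sep 15, 1664: 31 days (August has 31).
Sep 15, 1664 → Oct 15, 1664: 30 days (September has 30).
Oct 15, 1664 → Nov 15, 1664: 31 days (October has 31).
Nov 15, 1664 → Dec 12, 1664: 27 days.
Total: 3833 days.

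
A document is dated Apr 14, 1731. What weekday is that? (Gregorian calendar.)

Doomsday rule: the anchor day for the 1700s is Sunday. For year 31: 31÷12 = 2 r 7, and 7÷4 = 1, so 2+7+1 = 10.
Sunday + 10 ≡ Wednesday — that's 1731's doomsday.
In April the doomsday date is Apr 4.
Apr 14 is 10 days after Apr 4; 10 mod 7 = 3, so Wednesday + 3 = Saturday.

Saturday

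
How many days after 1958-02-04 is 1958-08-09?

186

Feb 4, 1958 → Mar 4, 1958: 28 days (February has 28).
Mar 4, 1958 → Apr 4, 1958: 31 days (March has 31).
Apr 4, 1958 → May 4, 1958: 30 days (April has 30).
May 4, 1958 → Jun 4, 1958: 31 days (May has 31).
Jun 4, 1958 → Jul 4, 1958: 30 days (June has 30).
Jul 4, 1958 → Aug 4, 1958: 31 days (July has 31).
Aug 4, 1958 → Aug 9, 1958: 5 days.
Total: 186 days.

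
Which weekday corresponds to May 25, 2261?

Saturday

Doomsday rule: the anchor day for the 2200s is Friday. For year 61: 61÷12 = 5 r 1, and 1÷4 = 0, so 5+1+0 = 6.
Friday + 6 ≡ Thursday — that's 2261's doomsday.
In May the doomsday date is May 9.
May 25 is 16 days after May 9; 16 mod 7 = 2, so Thursday + 2 = Saturday.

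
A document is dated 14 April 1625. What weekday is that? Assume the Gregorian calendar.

Monday

Doomsday rule: the anchor day for the 1600s is Tuesday. For year 25: 25÷12 = 2 r 1, and 1÷4 = 0, so 2+1+0 = 3.
Tuesday + 3 ≡ Friday — that's 1625's doomsday.
In April the doomsday date is Apr 4.
Apr 14 is 10 days after Apr 4; 10 mod 7 = 3, so Friday + 3 = Monday.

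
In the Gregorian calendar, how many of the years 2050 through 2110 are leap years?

14

Multiples of 4 in [2050,2110]: 15.
Of those, multiples of 100: 1 (not leap unless ÷400).
Multiples of 400: 0.
Leap years = 15 − 1 + 0 = 14.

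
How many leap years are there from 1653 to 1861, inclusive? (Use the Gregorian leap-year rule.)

50

Multiples of 4 in [1653,1861]: 52.
Of those, multiples of 100: 2 (not leap unless ÷400).
Multiples of 400: 0.
Leap years = 52 − 2 + 0 = 50.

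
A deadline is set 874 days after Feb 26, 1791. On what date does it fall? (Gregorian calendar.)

+365 (one year) → Feb 26, 1792 (509 left).
+366 (one year; includes Feb 29, 1792) → Feb 26, 1793 (143 left).
Feb has 28 days: +3 → Mar 1, 1793 (140 left).
Mar has 31 days: +31 → Apr 1, 1793 (109 left).
Apr has 30 days: +30 → May 1, 1793 (79 left).
May has 31 days: +31 → Jun 1, 1793 (48 left).
Jun has 30 days: +30 → Jul 1, 1793 (18 left).
+18 → Jul 19, 1793.

July 19, 1793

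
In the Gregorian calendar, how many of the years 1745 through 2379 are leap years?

Multiples of 4 in [1745,2379]: 158.
Of those, multiples of 100: 6 (not leap unless ÷400).
Multiples of 400: 1.
Leap years = 158 − 6 + 1 = 153.

153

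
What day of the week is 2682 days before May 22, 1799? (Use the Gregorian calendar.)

May 22, 1799 is a Wednesday.
2682 mod 7 = 1, so 2682 days before a Wednesday is Wednesday − 1 = Tuesday.

Tuesday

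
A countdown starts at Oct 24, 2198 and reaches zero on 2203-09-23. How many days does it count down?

Oct 24, 2198 → Oct 24, 2199: 365 days.
Oct 24, 2199 → Oct 24, 2200: 365 days.
Oct 24, 2200 → Oct 24, 2201: 365 days.
Oct 24, 2201 → Oct 24, 2202: 365 days.
Oct 24, 2202 → Nov 24, 2202: 31 days (October has 31).
Nov 24, 2202 → Dec 24, 2202: 30 days (November has 30).
Dec 24, 2202 → Jan 24, 2203: 31 days (December has 31).
Jan 24, 2203 → Feb 24, 2203: 31 days (January has 31).
Feb 24, 2203 → Mar 24, 2203: 28 days (February has 28).
Mar 24, 2203 → Apr 24, 2203: 31 days (March has 31).
Apr 24, 2203 → May 24, 2203: 30 days (April has 30).
May 24, 2203 → Jun 24, 2203: 31 days (May has 31).
Jun 24, 2203 → Jul 24, 2203: 30 days (June has 30).
Jul 24, 2203 → Aug 24, 2203: 31 days (July has 31).
Aug 24, 2203 → Sep 23, 2203: 30 days.
Total: 1794 days.

1794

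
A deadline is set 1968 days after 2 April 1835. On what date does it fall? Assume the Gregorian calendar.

August 21, 1840

+366 (one year; includes Feb 29, 1836) → Apr 2, 1836 (1602 left).
+365 (one year) → Apr 2, 1837 (1237 left).
+365 (one year) → Apr 2, 1838 (872 left).
+365 (one year) → Apr 2, 1839 (507 left).
+366 (one year; includes Feb 29, 1840) → Apr 2, 1840 (141 left).
Apr has 30 days: +29 → May 1, 1840 (112 left).
May has 31 days: +31 → Jun 1, 1840 (81 left).
Jun has 30 days: +30 → Jul 1, 1840 (51 left).
Jul has 31 days: +31 → Aug 1, 1840 (20 left).
+20 → Aug 21, 1840.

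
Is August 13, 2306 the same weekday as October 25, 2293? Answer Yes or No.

From Oct 25, 2293 to Aug 13, 2306 is 4674 days.
4674 mod 7 = 5, so they are different weekdays.
(Oct 25, 2293 is a Wednesday; Aug 13, 2306 is a Monday.)

No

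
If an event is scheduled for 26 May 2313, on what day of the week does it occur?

Monday

Doomsday rule: the anchor day for the 2300s is Wednesday. For year 13: 13÷12 = 1 r 1, and 1÷4 = 0, so 1+1+0 = 2.
Wednesday + 2 ≡ Friday — that's 2313's doomsday.
In May the doomsday date is May 9.
May 26 is 17 days after May 9; 17 mod 7 = 3, so Friday + 3 = Monday.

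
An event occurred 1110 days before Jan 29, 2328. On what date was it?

January 14, 2325

−365 (one year) → Jan 29, 2327 (745 left).
−365 (one year) → Jan 29, 2326 (380 left).
−29 → Dec 31, 2325 (end of Dec, 31 days; 351 left).
−31 → Nov 30, 2325 (end of Nov, 30 days; 320 left).
−30 → Oct 31, 2325 (end of Oct, 31 days; 290 left).
−31 → Sep 30, 2325 (end of Sep, 30 days; 259 left).
−30 → Aug 31, 2325 (end of Aug, 31 days; 229 left).
−31 → Jul 31, 2325 (end of Jul, 31 days; 198 left).
−31 → Jun 30, 2325 (end of Jun, 30 days; 167 left).
−30 → May 31, 2325 (end of May, 31 days; 137 left).
−31 → Apr 30, 2325 (end of Apr, 30 days; 106 left).
−30 → Mar 31, 2325 (end of Mar, 31 days; 76 left).
−31 → Feb 28, 2325 (end of Feb, 28 days; 45 left).
−28 → Jan 31, 2325 (end of Jan, 31 days; 17 left).
−17 → Jan 14, 2325.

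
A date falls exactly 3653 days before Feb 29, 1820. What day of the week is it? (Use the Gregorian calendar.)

First find the weekday of Feb 29, 1820. Doomsday rule: the anchor day for the 1800s is Friday. For year 20: 20÷12 = 1 r 8, and 8÷4 = 2, so 1+8+2 = 11.
Friday + 11 ≡ Tuesday — that's 1820's doomsday.
In February the doomsday date is Feb 29 (1820 is a leap year (divisible by 4)).
Feb 29 is the doomsday itself: Tuesday.
3653 mod 7 = 6, so 3653 days before a Tuesday is Tuesday − 6 = Wednesday.

Wednesday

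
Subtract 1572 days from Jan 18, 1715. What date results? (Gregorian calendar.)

−365 (one year) → Jan 18, 1714 (1207 left).
−365 (one year) → Jan 18, 1713 (842 left).
−366 (one year; includes Feb 29, 1712) → Jan 18, 1712 (476 left).
−365 (one year) → Jan 18, 1711 (111 left).
−18 → Dec 31, 1710 (end of Dec, 31 days; 93 left).
−31 → Nov 30, 1710 (end of Nov, 30 days; 62 left).
−30 → Oct 31, 1710 (end of Oct, 31 days; 32 left).
−31 → Sep 30, 1710 (end of Sep, 30 days; 1 left).
−1 → Sep 29, 1710.

September 29, 1710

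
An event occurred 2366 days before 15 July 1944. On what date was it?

−366 (one year; includes Feb 29, 1944) → Jul 15, 1943 (2000 left).
−365 (one year) → Jul 15, 1942 (1635 left).
−365 (one year) → Jul 15, 1941 (1270 left).
−365 (one year) → Jul 15, 1940 (905 left).
−366 (one year; includes Feb 29, 1940) → Jul 15, 1939 (539 left).
−365 (one year) → Jul 15, 1938 (174 left).
−15 → Jun 30, 1938 (end of Jun, 30 days; 159 left).
−30 → May 31, 1938 (end of May, 31 days; 129 left).
−31 → Apr 30, 1938 (end of Apr, 30 days; 98 left).
−30 → Mar 31, 1938 (end of Mar, 31 days; 68 left).
−31 → Feb 28, 1938 (end of Feb, 28 days; 37 left).
−28 → Jan 31, 1938 (end of Jan, 31 days; 9 left).
−9 → Jan 22, 1938.

January 22, 1938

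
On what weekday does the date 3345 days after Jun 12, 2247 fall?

Jun 12, 2247 is a Saturday.
3345 mod 7 = 6, so 3345 days after a Saturday is Saturday + 6 = Friday.

Friday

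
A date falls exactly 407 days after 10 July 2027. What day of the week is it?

Sunday

Jul 10, 2027 is a Saturday.
407 mod 7 = 1, so 407 days after a Saturday is Saturday + 1 = Sunday.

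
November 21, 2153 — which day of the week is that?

Doomsday rule: the anchor day for the 2100s is Sunday. For year 53: 53÷12 = 4 r 5, and 5÷4 = 1, so 4+5+1 = 10.
Sunday + 10 ≡ Wednesday — that's 2153's doomsday.
In November the doomsday date is Nov 7.
Nov 21 is 14 days after Nov 7; 14 mod 7 = 0, so Wednesday + 0 = Wednesday.

Wednesday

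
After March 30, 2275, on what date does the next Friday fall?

Mar 30, 2275 is a Tuesday.
From Tuesday to the next Friday is 3 days.
Mar 30, 2275 + 3 = Apr 2, 2275.

April 2, 2275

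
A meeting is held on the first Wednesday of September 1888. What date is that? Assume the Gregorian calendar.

September 1, 1888 is a Saturday.
The first Wednesday is therefore September 5 (4 days later).

September 5, 1888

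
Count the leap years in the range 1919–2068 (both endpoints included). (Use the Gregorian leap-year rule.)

38

Multiples of 4 in [1919,2068]: 38.
Of those, multiples of 100: 1 (not leap unless ÷400).
Multiples of 400: 1.
Leap years = 38 − 1 + 1 = 38.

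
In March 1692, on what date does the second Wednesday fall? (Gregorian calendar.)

March 1, 1692 is a Saturday.
The first Wednesday is therefore March 5 (4 days later).
The second Wednesday is 5 + 1×7 = March 12.

March 12, 1692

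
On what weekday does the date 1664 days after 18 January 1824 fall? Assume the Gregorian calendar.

Friday

First find the weekday of Jan 18, 1824. Doomsday rule: the anchor day for the 1800s is Friday. For year 24: 24÷12 = 2 r 0, and 0÷4 = 0, so 2+0+0 = 2.
Friday + 2 ≡ Sunday — that's 1824's doomsday.
In January the doomsday date is Jan 4 (1824 is a leap year (divisible by 4)).
Jan 18 is 14 days after Jan 4; 14 mod 7 = 0, so Sunday + 0 = Sunday.
1664 mod 7 = 5, so 1664 days after a Sunday is Sunday + 5 = Friday.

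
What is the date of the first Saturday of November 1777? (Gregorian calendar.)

November 1, 1777

November 1, 1777 is a Saturday.
The first Saturday is therefore November 1 (same day).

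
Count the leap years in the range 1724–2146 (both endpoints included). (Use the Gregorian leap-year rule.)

Multiples of 4 in [1724,2146]: 106.
Of those, multiples of 100: 4 (not leap unless ÷400).
Multiples of 400: 1.
Leap years = 106 − 4 + 1 = 103.

103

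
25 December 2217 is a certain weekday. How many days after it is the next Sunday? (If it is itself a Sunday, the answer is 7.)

Dec 25, 2217 is a Thursday.
From Thursday to the next Sunday is 3 days.

3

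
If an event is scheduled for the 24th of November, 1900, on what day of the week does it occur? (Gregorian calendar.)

Doomsday rule: the anchor day for the 1900s is Wednesday. For year 00: 0÷12 = 0 r 0, and 0÷4 = 0, so 0+0+0 = 0.
Wednesday + 0 ≡ Wednesday — that's 1900's doomsday.
In November the doomsday date is Nov 7.
Nov 24 is 17 days after Nov 7; 17 mod 7 = 3, so Wednesday + 3 = Saturday.

Saturday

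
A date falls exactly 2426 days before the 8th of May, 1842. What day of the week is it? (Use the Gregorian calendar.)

May 8, 1842 is a Sunday.
2426 mod 7 = 4, so 2426 days before a Sunday is Sunday − 4 = Wednesday.

Wednesday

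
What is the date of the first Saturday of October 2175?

October 1, 2175 is a Sunday.
The first Saturday is therefore October 7 (6 days later).

October 7, 2175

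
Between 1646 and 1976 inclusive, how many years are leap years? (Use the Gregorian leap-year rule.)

Multiples of 4 in [1646,1976]: 83.
Of those, multiples of 100: 3 (not leap unless ÷400).
Multiples of 400: 0.
Leap years = 83 − 3 + 0 = 80.

80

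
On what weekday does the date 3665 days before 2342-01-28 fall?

First find the weekday of Jan 28, 2342. Doomsday rule: the anchor day for the 2300s is Wednesday. For year 42: 42÷12 = 3 r 6, and 6÷4 = 1, so 3+6+1 = 10.
Wednesday + 10 ≡ Saturday — that's 2342's doomsday.
In January the doomsday date is Jan 3 (2342 is not a leap year).
Jan 28 is 25 days after Jan 3; 25 mod 7 = 4, so Saturday + 4 = Wednesday.
3665 mod 7 = 4, so 3665 days before a Wednesday is Wednesday − 4 = Saturday.

Saturday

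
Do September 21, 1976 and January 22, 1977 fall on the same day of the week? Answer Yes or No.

From Sep 21, 1976 to Jan 22, 1977 is 123 days.
123 mod 7 = 4, so they are different weekdays.
(Sep 21, 1976 is a Tuesday; Jan 22, 1977 is a Saturday.)

No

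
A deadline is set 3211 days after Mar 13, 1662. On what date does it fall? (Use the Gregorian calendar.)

+365 (one year) → Mar 13, 1663 (2846 left).
+366 (one year; includes Feb 29, 1664) → Mar 13, 1664 (2480 left).
+365 (one year) → Mar 13, 1665 (2115 left).
+365 (one year) → Mar 13, 1666 (1750 left).
+365 (one year) → Mar 13, 1667 (1385 left).
+366 (one year; includes Feb 29, 1668) → Mar 13, 1668 (1019 left).
+365 (one year) → Mar 13, 1669 (654 left).
+365 (one year) → Mar 13, 1670 (289 left).
Mar has 31 days: +19 → Apr 1, 1670 (270 left).
Apr has 30 days: +30 → May 1, 1670 (240 left).
May has 31 days: +31 → Jun 1, 1670 (209 left).
Jun has 30 days: +30 → Jul 1, 1670 (179 left).
Jul has 31 days: +31 → Aug 1, 1670 (148 left).
Aug has 31 days: +31 → Sep 1, 1670 (117 left).
Sep has 30 days: +30 → Oct 1, 1670 (87 left).
Oct has 31 days: +31 → Nov 1, 1670 (56 left).
Nov has 30 days: +30 → Dec 1, 1670 (26 left).
+26 → Dec 27, 1670.

December 27, 1670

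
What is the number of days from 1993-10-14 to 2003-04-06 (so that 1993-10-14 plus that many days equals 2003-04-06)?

3461

Oct 14, 1993 → Oct 14, 1994: 365 days.
Oct 14, 1994 → Oct 14, 1995: 365 days.
Oct 14, 1995 → Oct 14, 1996: 366 days (Feb 29, 1996 is in that span).
Oct 14, 1996 → Oct 14, 1997: 365 days.
Oct 14, 1997 → Oct 14, 1998: 365 days.
Oct 14, 1998 → Oct 14, 1999: 365 days.
Oct 14, 1999 → Oct 14, 2000: 366 days (Feb 29, 2000 is in that span).
Oct 14, 2000 → Oct 14, 2001: 365 days.
Oct 14, 2001 → Oct 14, 2002: 365 days.
Oct 14, 2002 → Nov 14, 2002: 31 days (October has 31).
Nov 14, 2002 → Dec 14, 2002: 30 days (November has 30).
Dec 14, 2002 → Jan 14, 2003: 31 days (December has 31).
Jan 14, 2003 → Feb 14, 2003: 31 days (January has 31).
Feb 14, 2003 → Mar 14, 2003: 28 days (February has 28).
Mar 14, 2003 → Apr 6, 2003: 23 days.
Total: 3461 days.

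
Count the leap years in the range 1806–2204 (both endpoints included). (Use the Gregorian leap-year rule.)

Multiples of 4 in [1806,2204]: 100.
Of those, multiples of 100: 4 (not leap unless ÷400).
Multiples of 400: 1.
Leap years = 100 − 4 + 1 = 97.

97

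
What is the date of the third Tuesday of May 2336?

May 1, 2336 is a Friday.
The first Tuesday is therefore May 5 (4 days later).
The third Tuesday is 5 + 2×7 = May 19.

May 19, 2336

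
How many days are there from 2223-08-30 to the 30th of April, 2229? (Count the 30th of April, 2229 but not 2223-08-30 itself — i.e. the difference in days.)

Aug 30, 2223 → Aug 30, 2224: 366 days (Feb 29, 2224 is in that span).
Aug 30, 2224 → Aug 30, 2225: 365 days.
Aug 30, 2225 → Aug 30, 2226: 365 days.
Aug 30, 2226 → Aug 30, 2227: 365 days.
Aug 30, 2227 → Aug 30, 2228: 366 days (Feb 29, 2228 is in that span).
Aug 30, 2228 → Sep 30, 2228: 31 days (August has 31).
Sep 30, 2228 → Oct 30, 2228: 30 days (September has 30).
Oct 30, 2228 → Nov 30, 2228: 31 days (October has 31).
Nov 30, 2228 → Dec 30, 2228: 30 days (November has 30).
Dec 30, 2228 → Jan 30, 2229: 31 days (December has 31).
Jan 30, 2229 → Feb 28, 2229: 29 days (January has 31).
Feb 28, 2229 → Mar 28, 2229: 28 days (February has 28).
Mar 28, 2229 → Apr 28, 2229: 31 days (March has 31).
Apr 28, 2229 → Apr 30, 2229: 2 days.
Total: 2070 days.

2070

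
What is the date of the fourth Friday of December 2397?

December 26, 2397

December 1, 2397 is a Monday.
The first Friday is therefore December 5 (4 days later).
The fourth Friday is 5 + 3×7 = December 26.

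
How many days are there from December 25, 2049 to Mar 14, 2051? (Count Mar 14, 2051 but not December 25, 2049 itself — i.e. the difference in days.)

Dec 25, 2049 → Dec 25, 2050: 365 days.
Dec 25, 2050 → Jan 25, 2051: 31 days (December has 31).
Jan 25, 2051 → Feb 25, 2051: 31 days (January has 31).
Feb 25, 2051 → Mar 14, 2051: 17 days.
Total: 444 days.

444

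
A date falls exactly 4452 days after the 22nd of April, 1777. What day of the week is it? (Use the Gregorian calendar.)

Tuesday

Apr 22, 1777 is a Tuesday.
4452 mod 7 = 0, so 4452 days after a Tuesday is Tuesday + 0 = Tuesday.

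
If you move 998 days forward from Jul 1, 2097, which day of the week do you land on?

Friday

Jul 1, 2097 is a Monday.
998 mod 7 = 4, so 998 days after a Monday is Monday + 4 = Friday.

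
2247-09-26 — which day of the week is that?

Sunday

Doomsday rule: the anchor day for the 2200s is Friday. For year 47: 47÷12 = 3 r 11, and 11÷4 = 2, so 3+11+2 = 16.
Friday + 16 ≡ Sunday — that's 2247's doomsday.
In September the doomsday date is Sep 5.
Sep 26 is 21 days after Sep 5; 21 mod 7 = 0, so Sunday + 0 = Sunday.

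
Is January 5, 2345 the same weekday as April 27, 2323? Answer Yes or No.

Yes

From Apr 27, 2323 to Jan 5, 2345 is 7924 days.
7924 mod 7 = 0, so they are the same weekday.
(Apr 27, 2323 is a Friday; Jan 5, 2345 is a Friday.)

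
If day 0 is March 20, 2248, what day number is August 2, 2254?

2326

Mar 20, 2248 → Mar 20, 2249: 365 days.
Mar 20, 2249 → Mar 20, 2250: 365 days.
Mar 20, 2250 → Mar 20, 2251: 365 days.
Mar 20, 2251 → Mar 20, 2252: 366 days (Feb 29, 2252 is in that span).
Mar 20, 2252 → Mar 20, 2253: 365 days.
Mar 20, 2253 → Mar 20, 2254: 365 days.
Mar 20, 2254 → Apr 20, 2254: 31 days (March has 31).
Apr 20, 2254 → May 20, 2254: 30 days (April has 30).
May 20, 2254 → Jun 20, 2254: 31 days (May has 31).
Jun 20, 2254 → Jul 20, 2254: 30 days (June has 30).
Jul 20, 2254 → Aug 2, 2254: 13 days.
Total: 2326 days.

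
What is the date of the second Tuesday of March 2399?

March 9, 2399

March 1, 2399 is a Monday.
The first Tuesday is therefore March 2 (1 days later).
The second Tuesday is 2 + 1×7 = March 9.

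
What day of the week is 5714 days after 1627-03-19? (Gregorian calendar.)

First find the weekday of Mar 19, 1627. Doomsday rule: the anchor day for the 1600s is Tuesday. For year 27: 27÷12 = 2 r 3, and 3÷4 = 0, so 2+3+0 = 5.
Tuesday + 5 ≡ Sunday — that's 1627's doomsday.
In March the doomsday date is Mar 14.
Mar 19 is 5 days after Mar 14; 5 mod 7 = 5, so Sunday + 5 = Friday.
5714 mod 7 = 2, so 5714 days after a Friday is Friday + 2 = Sunday.

Sunday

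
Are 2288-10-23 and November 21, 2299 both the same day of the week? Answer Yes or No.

Yes

From Oct 23, 2288 to Nov 21, 2299 is 4046 days.
4046 mod 7 = 0, so they are the same weekday.
(Oct 23, 2288 is a Tuesday; Nov 21, 2299 is a Tuesday.)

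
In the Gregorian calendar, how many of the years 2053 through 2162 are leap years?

26

Multiples of 4 in [2053,2162]: 27.
Of those, multiples of 100: 1 (not leap unless ÷400).
Multiples of 400: 0.
Leap years = 27 − 1 + 0 = 26.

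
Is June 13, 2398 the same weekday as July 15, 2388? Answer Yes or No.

No

From Jul 15, 2388 to Jun 13, 2398 is 3620 days.
3620 mod 7 = 1, so they are different weekdays.
(Jul 15, 2388 is a Friday; Jun 13, 2398 is a Saturday.)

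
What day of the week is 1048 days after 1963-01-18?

First find the weekday of Jan 18, 1963. Doomsday rule: the anchor day for the 1900s is Wednesday. For year 63: 63÷12 = 5 r 3, and 3÷4 = 0, so 5+3+0 = 8.
Wednesday + 8 ≡ Thursday — that's 1963's doomsday.
In January the doomsday date is Jan 3 (1963 is not a leap year).
Jan 18 is 15 days after Jan 3; 15 mod 7 = 1, so Thursday + 1 = Friday.
1048 mod 7 = 5, so 1048 days after a Friday is Friday + 5 = Wednesday.

Wednesday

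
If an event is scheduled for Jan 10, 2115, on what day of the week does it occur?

Thursday

Doomsday rule: the anchor day for the 2100s is Sunday. For year 15: 15÷12 = 1 r 3, and 3÷4 = 0, so 1+3+0 = 4.
Sunday + 4 ≡ Thursday — that's 2115's doomsday.
In January the doomsday date is Jan 3 (2115 is not a leap year).
Jan 10 is 7 days after Jan 3; 7 mod 7 = 0, so Thursday + 0 = Thursday.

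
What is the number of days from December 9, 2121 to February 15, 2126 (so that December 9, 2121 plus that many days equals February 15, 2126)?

Dec 9, 2121 → Dec 9, 2122: 365 days.
Dec 9, 2122 → Dec 9, 2123: 365 days.
Dec 9, 2123 → Dec 9, 2124: 366 days (Feb 29, 2124 is in that span).
Dec 9, 2124 → Dec 9, 2125: 365 days.
Dec 9, 2125 → Jan 9, 2126: 31 days (December has 31).
Jan 9, 2126 → Feb 9, 2126: 31 days (January has 31).
Feb 9, 2126 → Feb 15, 2126: 6 days.
Total: 1529 days.

1529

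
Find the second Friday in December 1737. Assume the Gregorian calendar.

December 13, 1737

December 1, 1737 is a Sunday.
The first Friday is therefore December 6 (5 days later).
The second Friday is 6 + 1×7 = December 13.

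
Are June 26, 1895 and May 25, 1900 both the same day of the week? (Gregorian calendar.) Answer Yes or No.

No

From Jun 26, 1895 to May 25, 1900 is 1794 days.
1794 mod 7 = 2, so they are different weekdays.
(Jun 26, 1895 is a Wednesday; May 25, 1900 is a Friday.)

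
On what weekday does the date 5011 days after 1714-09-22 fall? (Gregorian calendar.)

Friday

First find the weekday of Sep 22, 1714. Doomsday rule: the anchor day for the 1700s is Sunday. For year 14: 14÷12 = 1 r 2, and 2÷4 = 0, so 1+2+0 = 3.
Sunday + 3 ≡ Wednesday — that's 1714's doomsday.
In September the doomsday date is Sep 5.
Sep 22 is 17 days after Sep 5; 17 mod 7 = 3, so Wednesday + 3 = Saturday.
5011 mod 7 = 6, so 5011 days after a Saturday is Saturday + 6 = Friday.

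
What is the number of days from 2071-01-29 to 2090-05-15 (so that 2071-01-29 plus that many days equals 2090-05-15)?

7046

Jan 29, 2071 → Jan 29, 2072: 365 days.
Jan 29, 2072 → Jan 29, 2073: 366 days (Feb 29, 2072 is in that span).
Jan 29, 2073 → Jan 29, 2074: 365 days.
Jan 29, 2074 → Jan 29, 2075: 365 days.
Jan 29, 2075 → Jan 29, 2076: 365 days.
Jan 29, 2076 → Jan 29, 2077: 366 days (Feb 29, 2076 is in that span).
Jan 29, 2077 → Jan 29, 2078: 365 days.
Jan 29, 2078 → Jan 29, 2079: 365 days.
Jan 29, 2079 → Jan 29, 2080: 365 days.
Jan 29, 2080 → Jan 29, 2081: 366 days (Feb 29, 2080 is in that span).
Jan 29, 2081 → Jan 29, 2082: 365 days.
Jan 29, 2082 → Jan 29, 2083: 365 days.
Jan 29, 2083 → Jan 29, 2084: 365 days.
Jan 29, 2084 → Jan 29, 2085: 366 days (Feb 29, 2084 is in that span).
Jan 29, 2085 → Jan 29, 2086: 365 days.
Jan 29, 2086 → Jan 29, 2087: 365 days.
Jan 29, 2087 → Jan 29, 2088: 365 days.
Jan 29, 2088 → Jan 29, 2089: 366 days (Feb 29, 2088 is in that span).
Jan 29, 2089 → Jan 29, 2090: 365 days.
Jan 29, 2090 → Feb 28, 2090: 30 days (January has 31).
Feb 28, 2090 → Mar 28, 2090: 28 days (February has 28).
Mar 28, 2090 → Apr 28, 2090: 31 days (March has 31).
Apr 28, 2090 → May 15, 2090: 17 days.
Total: 7046 days.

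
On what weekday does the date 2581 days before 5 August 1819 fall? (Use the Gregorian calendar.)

Saturday

First find the weekday of Aug 5, 1819. Doomsday rule: the anchor day for the 1800s is Friday. For year 19: 19÷12 = 1 r 7, and 7÷4 = 1, so 1+7+1 = 9.
Friday + 9 ≡ Sunday — that's 1819's doomsday.
In August the doomsday date is Aug 8.
Aug 5 is 3 days before Aug 8; 3 mod 7 = 3, so Sunday − 3 = Thursday.
2581 mod 7 = 5, so 2581 days before a Thursday is Thursday − 5 = Saturday.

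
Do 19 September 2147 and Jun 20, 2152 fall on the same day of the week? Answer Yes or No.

From Sep 19, 2147 to Jun 20, 2152 is 1736 days.
1736 mod 7 = 0, so they are the same weekday.
(Sep 19, 2147 is a Tuesday; Jun 20, 2152 is a Tuesday.)

Yes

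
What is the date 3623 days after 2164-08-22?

+365 (one year) → Aug 22, 2165 (3258 left).
+365 (one year) → Aug 22, 2166 (2893 left).
+365 (one year) → Aug 22, 2167 (2528 left).
+366 (one year; includes Feb 29, 2168) → Aug 22, 2168 (2162 left).
+365 (one year) → Aug 22, 2169 (1797 left).
+365 (one year) → Aug 22, 2170 (1432 left).
+365 (one year) → Aug 22, 2171 (1067 left).
+366 (one year; includes Feb 29, 2172) → Aug 22, 2172 (701 left).
+365 (one year) → Aug 22, 2173 (336 left).
Aug has 31 days: +10 → Sep 1, 2173 (326 left).
Sep has 30 days: +30 → Oct 1, 2173 (296 left).
Oct has 31 days: +31 → Nov 1, 2173 (265 left).
Nov has 30 days: +30 → Dec 1, 2173 (235 left).
Dec has 31 days: +31 → Jan 1, 2174 (204 left).
Jan has 31 days: +31 → Feb 1, 2174 (173 left).
Feb has 28 days: +28 → Mar 1, 2174 (145 left).
Mar has 31 days: +31 → Apr 1, 2174 (114 left).
Apr has 30 days: +30 → May 1, 2174 (84 left).
May has 31 days: +31 → Jun 1, 2174 (53 left).
Jun has 30 days: +30 → Jul 1, 2174 (23 left).
+23 → Jul 24, 2174.

July 24, 2174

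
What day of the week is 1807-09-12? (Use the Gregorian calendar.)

January 1, 1807 is a Thursday.
Jan 1, 1807 → Feb 1, 1807: 31 days (January has 31).
Feb 1, 1807 → Mar 1, 1807: 28 days (February has 28).
Mar 1, 1807 → Apr 1, 1807: 31 days (March has 31).
Apr 1, 1807 → May 1, 1807: 30 days (April has 30).
May 1, 1807 → Jun 1, 1807: 31 days (May has 31).
Jun 1, 1807 → Jul 1, 1807: 30 days (June has 30).
Jul 1, 1807 → Aug 1, 1807: 31 days (July has 31).
Aug 1, 1807 → Sep 1, 1807: 31 days (August has 31).
Sep 1, 1807 → Sep 12, 1807: 11 days.
Total: 254 days.
254 mod 7 = 2, so Thursday + 2 = Saturday.

Saturday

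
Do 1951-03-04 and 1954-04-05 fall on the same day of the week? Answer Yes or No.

From Mar 4, 1951 to Apr 5, 1954 is 1128 days.
1128 mod 7 = 1, so they are different weekdays.
(Mar 4, 1951 is a Sunday; Apr 5, 1954 is a Monday.)

No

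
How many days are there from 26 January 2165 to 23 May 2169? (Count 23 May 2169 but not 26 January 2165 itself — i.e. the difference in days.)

1578

Jan 26, 2165 → Jan 26, 2166: 365 days.
Jan 26, 2166 → Jan 26, 2167: 365 days.
Jan 26, 2167 → Jan 26, 2168: 365 days.
Jan 26, 2168 → Jan 26, 2169: 366 days (Feb 29, 2168 is in that span).
Jan 26, 2169 → Feb 26, 2169: 31 days (January has 31).
Feb 26, 2169 → Mar 26, 2169: 28 days (February has 28).
Mar 26, 2169 → Apr 26, 2169: 31 days (March has 31).
Apr 26, 2169 → May 23, 2169: 27 days.
Total: 1578 days.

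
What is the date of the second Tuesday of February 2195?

February 10, 2195

February 1, 2195 is a Sunday.
The first Tuesday is therefore February 3 (2 days later).
The second Tuesday is 3 + 1×7 = February 10.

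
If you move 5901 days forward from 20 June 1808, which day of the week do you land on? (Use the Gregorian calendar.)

Jun 20, 1808 is a Monday.
5901 mod 7 = 0, so 5901 days after a Monday is Monday + 0 = Monday.

Monday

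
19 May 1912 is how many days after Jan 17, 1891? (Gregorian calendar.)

Jan 17, 1891 → Jan 17, 1892: 365 days.
Jan 17, 1892 → Jan 17, 1893: 366 days (Feb 29, 1892 is in that span).
Jan 17, 1893 → Jan 17, 1894: 365 days.
Jan 17, 1894 → Jan 17, 1895: 365 days.
Jan 17, 1895 → Jan 17, 1896: 365 days.
Jan 17, 1896 → Jan 17, 1897: 366 days (Feb 29, 1896 is in that span).
Jan 17, 1897 → Jan 17, 1898: 365 days.
Jan 17, 1898 → Jan 17, 1899: 365 days.
Jan 17, 1899 → Jan 17, 1900: 365 days.
Jan 17, 1900 → Jan 17, 1901: 365 days.
Jan 17, 1901 → Jan 17, 1902: 365 days.
Jan 17, 1902 → Jan 17, 1903: 365 days.
Jan 17, 1903 → Jan 17, 1904: 365 days.
Jan 17, 1904 → Jan 17, 1905: 366 days (Feb 29, 1904 is in that span).
Jan 17, 1905 → Jan 17, 1906: 365 days.
Jan 17, 1906 → Jan 17, 1907: 365 days.
Jan 17, 1907 → Jan 17, 1908: 365 days.
Jan 17, 1908 → Jan 17, 1909: 366 days (Feb 29, 1908 is in that span).
Jan 17, 1909 → Jan 17, 1910: 365 days.
Jan 17, 1910 → Jan 17, 1911: 365 days.
Jan 17, 1911 → Jan 17, 1912: 365 days.
Jan 17, 1912 → Feb 17, 1912: 31 days (January has 31).
Feb 17, 1912 → Mar 17, 1912: 29 days (February has 29).
Mar 17, 1912 → Apr 17, 1912: 31 days (March has 31).
Apr 17, 1912 → May 17, 1912: 30 days (April has 30).
May 17, 1912 → May 19, 1912: 2 days.
Total: 7792 days.

7792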